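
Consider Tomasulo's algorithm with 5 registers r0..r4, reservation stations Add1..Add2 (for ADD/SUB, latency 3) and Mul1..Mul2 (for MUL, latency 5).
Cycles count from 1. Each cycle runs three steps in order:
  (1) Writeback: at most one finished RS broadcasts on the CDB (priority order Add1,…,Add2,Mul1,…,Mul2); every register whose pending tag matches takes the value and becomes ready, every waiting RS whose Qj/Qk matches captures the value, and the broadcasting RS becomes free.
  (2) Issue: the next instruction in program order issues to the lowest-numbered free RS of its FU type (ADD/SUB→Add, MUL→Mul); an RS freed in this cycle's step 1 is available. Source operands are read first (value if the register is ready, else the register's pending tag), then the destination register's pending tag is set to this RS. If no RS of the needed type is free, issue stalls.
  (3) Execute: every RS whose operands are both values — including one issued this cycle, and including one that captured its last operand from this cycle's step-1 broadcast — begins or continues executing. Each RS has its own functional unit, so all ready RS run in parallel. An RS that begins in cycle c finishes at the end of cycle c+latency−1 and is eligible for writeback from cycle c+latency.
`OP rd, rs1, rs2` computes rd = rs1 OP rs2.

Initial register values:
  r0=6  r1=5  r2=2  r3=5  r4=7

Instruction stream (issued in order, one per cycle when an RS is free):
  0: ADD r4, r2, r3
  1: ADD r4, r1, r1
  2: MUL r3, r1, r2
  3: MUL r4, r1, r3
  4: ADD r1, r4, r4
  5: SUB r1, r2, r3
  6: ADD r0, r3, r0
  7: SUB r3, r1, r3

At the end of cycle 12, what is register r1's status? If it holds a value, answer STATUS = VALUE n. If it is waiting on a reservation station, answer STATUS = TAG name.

  c1: issue ADD r4<-Add1  regs: r0:6,r1:5,r2:2,r3:5,r4:Add1
  c2: issue ADD r4<-Add2  regs: r0:6,r1:5,r2:2,r3:5,r4:Add2
  c3: issue MUL r3<-Mul1  regs: r0:6,r1:5,r2:2,r3:Mul1,r4:Add2
  c4: CDB Add1=7; issue MUL r4<-Mul2  regs: r0:6,r1:5,r2:2,r3:Mul1,r4:Mul2
  c5: CDB Add2=10; issue ADD r1<-Add1  regs: r0:6,r1:Add1,r2:2,r3:Mul1,r4:Mul2
  c6: issue SUB r1<-Add2  regs: r0:6,r1:Add2,r2:2,r3:Mul1,r4:Mul2
  c7: stall  regs: r0:6,r1:Add2,r2:2,r3:Mul1,r4:Mul2
  c8: CDB Mul1=10; stall  regs: r0:6,r1:Add2,r2:2,r3:10,r4:Mul2
  c9: stall  regs: r0:6,r1:Add2,r2:2,r3:10,r4:Mul2
  c10: stall  regs: r0:6,r1:Add2,r2:2,r3:10,r4:Mul2
  c11: CDB Add2=-8; issue ADD r0<-Add2  regs: r0:Add2,r1:-8,r2:2,r3:10,r4:Mul2
  c12: stall  regs: r0:Add2,r1:-8,r2:2,r3:10,r4:Mul2

STATUS = VALUE -8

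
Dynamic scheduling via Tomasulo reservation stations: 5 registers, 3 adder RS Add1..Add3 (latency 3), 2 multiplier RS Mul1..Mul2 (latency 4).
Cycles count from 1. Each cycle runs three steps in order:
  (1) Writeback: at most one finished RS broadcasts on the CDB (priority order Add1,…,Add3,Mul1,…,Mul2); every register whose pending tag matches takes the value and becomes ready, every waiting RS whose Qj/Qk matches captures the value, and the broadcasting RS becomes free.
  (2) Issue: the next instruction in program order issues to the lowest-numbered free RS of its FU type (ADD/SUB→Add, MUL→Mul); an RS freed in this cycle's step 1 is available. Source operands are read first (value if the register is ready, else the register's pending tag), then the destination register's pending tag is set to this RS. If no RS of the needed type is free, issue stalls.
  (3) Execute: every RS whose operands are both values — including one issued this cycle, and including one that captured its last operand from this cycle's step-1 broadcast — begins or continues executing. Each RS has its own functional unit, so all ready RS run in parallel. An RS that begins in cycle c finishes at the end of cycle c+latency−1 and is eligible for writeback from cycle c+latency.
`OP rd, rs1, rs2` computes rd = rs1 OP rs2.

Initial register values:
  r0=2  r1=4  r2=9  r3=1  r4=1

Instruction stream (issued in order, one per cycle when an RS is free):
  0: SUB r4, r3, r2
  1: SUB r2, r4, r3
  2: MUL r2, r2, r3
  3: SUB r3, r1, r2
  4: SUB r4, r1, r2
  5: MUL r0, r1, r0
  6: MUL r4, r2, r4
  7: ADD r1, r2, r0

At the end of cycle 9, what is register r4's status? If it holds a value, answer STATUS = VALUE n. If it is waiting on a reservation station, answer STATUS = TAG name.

STATUS = TAG Add3

  c1: issue SUB r4<-Add1  regs: r0:2,r1:4,r2:9,r3:1,r4:Add1
  c2: issue SUB r2<-Add2  regs: r0:2,r1:4,r2:Add2,r3:1,r4:Add1
  c3: issue MUL r2<-Mul1  regs: r0:2,r1:4,r2:Mul1,r3:1,r4:Add1
  c4: CDB Add1=-8; issue SUB r3<-Add1  regs: r0:2,r1:4,r2:Mul1,r3:Add1,r4:-8
  c5: issue SUB r4<-Add3  regs: r0:2,r1:4,r2:Mul1,r3:Add1,r4:Add3
  c6: issue MUL r0<-Mul2  regs: r0:Mul2,r1:4,r2:Mul1,r3:Add1,r4:Add3
  c7: CDB Add2=-9; stall  regs: r0:Mul2,r1:4,r2:Mul1,r3:Add1,r4:Add3
  c8: stall  regs: r0:Mul2,r1:4,r2:Mul1,r3:Add1,r4:Add3
  c9: stall  regs: r0:Mul2,r1:4,r2:Mul1,r3:Add1,r4:Add3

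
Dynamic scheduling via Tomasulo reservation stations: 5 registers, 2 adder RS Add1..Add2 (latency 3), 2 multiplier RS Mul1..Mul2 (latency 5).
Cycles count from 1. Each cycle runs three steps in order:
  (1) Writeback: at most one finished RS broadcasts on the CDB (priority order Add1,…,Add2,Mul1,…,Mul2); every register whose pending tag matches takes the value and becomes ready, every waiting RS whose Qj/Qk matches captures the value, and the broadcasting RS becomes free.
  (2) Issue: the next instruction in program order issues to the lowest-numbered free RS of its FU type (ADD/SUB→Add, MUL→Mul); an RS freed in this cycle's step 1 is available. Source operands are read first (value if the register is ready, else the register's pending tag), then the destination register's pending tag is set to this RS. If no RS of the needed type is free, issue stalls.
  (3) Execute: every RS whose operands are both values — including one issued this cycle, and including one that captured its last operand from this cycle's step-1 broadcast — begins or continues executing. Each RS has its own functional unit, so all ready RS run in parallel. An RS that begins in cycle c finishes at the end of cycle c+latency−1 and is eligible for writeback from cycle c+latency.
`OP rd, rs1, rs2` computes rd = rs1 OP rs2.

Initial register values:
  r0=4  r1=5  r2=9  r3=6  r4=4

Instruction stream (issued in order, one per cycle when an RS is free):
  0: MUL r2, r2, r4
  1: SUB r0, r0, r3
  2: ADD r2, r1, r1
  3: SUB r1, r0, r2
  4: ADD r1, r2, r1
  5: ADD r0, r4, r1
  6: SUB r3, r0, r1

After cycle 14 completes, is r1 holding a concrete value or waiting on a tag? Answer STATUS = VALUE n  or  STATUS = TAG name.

STATUS = VALUE -2

c1: issue MUL r2<-Mul1 | r0:4,r1:5,r2:Mul1,r3:6,r4:4
c2: issue SUB r0<-Add1 | r0:Add1,r1:5,r2:Mul1,r3:6,r4:4
c3: issue ADD r2<-Add2 | r0:Add1,r1:5,r2:Add2,r3:6,r4:4
c4: stall | r0:Add1,r1:5,r2:Add2,r3:6,r4:4
c5: CDB Add1=-2; issue SUB r1<-Add1 | r0:-2,r1:Add1,r2:Add2,r3:6,r4:4
c6: CDB Add2=10; issue ADD r1<-Add2 | r0:-2,r1:Add2,r2:10,r3:6,r4:4
c7: CDB Mul1=36; stall | r0:-2,r1:Add2,r2:10,r3:6,r4:4
c8: stall | r0:-2,r1:Add2,r2:10,r3:6,r4:4
c9: CDB Add1=-12; issue ADD r0<-Add1 | r0:Add1,r1:Add2,r2:10,r3:6,r4:4
c10: stall | r0:Add1,r1:Add2,r2:10,r3:6,r4:4
c11: stall | r0:Add1,r1:Add2,r2:10,r3:6,r4:4
c12: CDB Add2=-2; issue SUB r3<-Add2 | r0:Add1,r1:-2,r2:10,r3:Add2,r4:4
c13: - | r0:Add1,r1:-2,r2:10,r3:Add2,r4:4
c14: - | r0:Add1,r1:-2,r2:10,r3:Add2,r4:4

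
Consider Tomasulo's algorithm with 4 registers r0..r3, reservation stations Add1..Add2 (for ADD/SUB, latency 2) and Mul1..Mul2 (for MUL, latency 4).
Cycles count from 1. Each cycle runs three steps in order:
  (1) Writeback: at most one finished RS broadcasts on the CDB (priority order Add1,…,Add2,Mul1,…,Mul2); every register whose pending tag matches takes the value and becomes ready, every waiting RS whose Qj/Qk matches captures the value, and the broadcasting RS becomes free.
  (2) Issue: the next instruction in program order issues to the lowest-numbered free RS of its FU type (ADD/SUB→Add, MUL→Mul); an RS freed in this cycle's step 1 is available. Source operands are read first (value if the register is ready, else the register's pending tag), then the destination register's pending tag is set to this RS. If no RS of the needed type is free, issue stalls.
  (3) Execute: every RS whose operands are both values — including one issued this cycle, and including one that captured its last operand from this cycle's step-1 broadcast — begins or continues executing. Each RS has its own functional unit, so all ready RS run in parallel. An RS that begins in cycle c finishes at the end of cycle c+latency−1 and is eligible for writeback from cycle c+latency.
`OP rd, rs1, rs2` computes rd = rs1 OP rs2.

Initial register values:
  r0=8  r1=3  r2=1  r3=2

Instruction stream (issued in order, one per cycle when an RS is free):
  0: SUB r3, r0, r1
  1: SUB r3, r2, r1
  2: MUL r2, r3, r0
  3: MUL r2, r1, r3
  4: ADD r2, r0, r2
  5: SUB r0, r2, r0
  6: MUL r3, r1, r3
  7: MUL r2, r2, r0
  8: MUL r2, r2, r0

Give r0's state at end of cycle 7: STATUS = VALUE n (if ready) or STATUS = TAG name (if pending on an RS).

STATUS = TAG Add2

c1: issue SUB r3<-Add1 | r0:8,r1:3,r2:1,r3:Add1
c2: issue SUB r3<-Add2 | r0:8,r1:3,r2:1,r3:Add2
c3: CDB Add1=5; issue MUL r2<-Mul1 | r0:8,r1:3,r2:Mul1,r3:Add2
c4: CDB Add2=-2; issue MUL r2<-Mul2 | r0:8,r1:3,r2:Mul2,r3:-2
c5: issue ADD r2<-Add1 | r0:8,r1:3,r2:Add1,r3:-2
c6: issue SUB r0<-Add2 | r0:Add2,r1:3,r2:Add1,r3:-2
c7: stall | r0:Add2,r1:3,r2:Add1,r3:-2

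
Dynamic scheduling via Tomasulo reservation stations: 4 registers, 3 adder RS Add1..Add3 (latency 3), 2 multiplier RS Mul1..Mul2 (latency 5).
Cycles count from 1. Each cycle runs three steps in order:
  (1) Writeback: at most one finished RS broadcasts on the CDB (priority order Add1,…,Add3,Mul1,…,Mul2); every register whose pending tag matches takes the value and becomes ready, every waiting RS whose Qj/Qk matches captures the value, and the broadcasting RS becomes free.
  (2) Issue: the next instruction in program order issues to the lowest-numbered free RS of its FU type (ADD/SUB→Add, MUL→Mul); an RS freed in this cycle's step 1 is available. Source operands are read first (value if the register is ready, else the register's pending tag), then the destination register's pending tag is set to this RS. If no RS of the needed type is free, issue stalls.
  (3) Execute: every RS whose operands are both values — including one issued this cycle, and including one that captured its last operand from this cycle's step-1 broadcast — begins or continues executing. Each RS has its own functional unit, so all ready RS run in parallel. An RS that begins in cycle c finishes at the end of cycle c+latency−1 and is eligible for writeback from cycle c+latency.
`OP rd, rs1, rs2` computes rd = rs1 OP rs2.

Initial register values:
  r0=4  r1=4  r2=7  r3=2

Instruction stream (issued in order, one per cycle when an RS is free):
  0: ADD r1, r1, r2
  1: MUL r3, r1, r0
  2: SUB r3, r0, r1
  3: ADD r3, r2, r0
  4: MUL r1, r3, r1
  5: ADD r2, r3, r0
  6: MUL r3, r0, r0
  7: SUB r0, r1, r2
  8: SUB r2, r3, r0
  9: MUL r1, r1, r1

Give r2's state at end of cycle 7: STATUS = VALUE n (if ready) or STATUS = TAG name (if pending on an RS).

STATUS = TAG Add3

c1: issue ADD r1<-Add1 | r0:4,r1:Add1,r2:7,r3:2
c2: issue MUL r3<-Mul1 | r0:4,r1:Add1,r2:7,r3:Mul1
c3: issue SUB r3<-Add2 | r0:4,r1:Add1,r2:7,r3:Add2
c4: CDB Add1=11; issue ADD r3<-Add1 | r0:4,r1:11,r2:7,r3:Add1
c5: issue MUL r1<-Mul2 | r0:4,r1:Mul2,r2:7,r3:Add1
c6: issue ADD r2<-Add3 | r0:4,r1:Mul2,r2:Add3,r3:Add1
c7: CDB Add1=11; stall | r0:4,r1:Mul2,r2:Add3,r3:11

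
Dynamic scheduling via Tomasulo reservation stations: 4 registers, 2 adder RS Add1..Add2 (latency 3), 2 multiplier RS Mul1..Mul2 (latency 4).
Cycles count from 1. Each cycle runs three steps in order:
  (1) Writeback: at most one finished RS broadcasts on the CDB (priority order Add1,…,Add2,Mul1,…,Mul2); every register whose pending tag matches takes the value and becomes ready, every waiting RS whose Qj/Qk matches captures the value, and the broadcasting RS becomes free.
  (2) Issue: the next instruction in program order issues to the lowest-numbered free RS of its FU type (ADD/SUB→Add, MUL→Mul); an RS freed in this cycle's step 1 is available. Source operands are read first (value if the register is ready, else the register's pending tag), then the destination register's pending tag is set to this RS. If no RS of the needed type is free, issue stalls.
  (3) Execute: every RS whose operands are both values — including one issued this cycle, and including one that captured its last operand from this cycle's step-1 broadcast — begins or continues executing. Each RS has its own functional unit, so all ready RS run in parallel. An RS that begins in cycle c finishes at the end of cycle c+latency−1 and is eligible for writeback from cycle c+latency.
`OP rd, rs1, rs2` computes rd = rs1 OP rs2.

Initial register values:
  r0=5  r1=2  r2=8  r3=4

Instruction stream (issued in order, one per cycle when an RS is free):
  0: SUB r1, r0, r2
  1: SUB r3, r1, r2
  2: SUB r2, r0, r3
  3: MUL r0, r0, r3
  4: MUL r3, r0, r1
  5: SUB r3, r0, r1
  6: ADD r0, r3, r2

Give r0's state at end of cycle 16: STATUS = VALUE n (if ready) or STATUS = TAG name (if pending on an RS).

cycle 1: issue SUB r1<-Add1 // r0:5,r1:Add1,r2:8,r3:4
cycle 2: issue SUB r3<-Add2 // r0:5,r1:Add1,r2:8,r3:Add2
cycle 3: stall // r0:5,r1:Add1,r2:8,r3:Add2
cycle 4: CDB Add1=-3; issue SUB r2<-Add1 // r0:5,r1:-3,r2:Add1,r3:Add2
cycle 5: issue MUL r0<-Mul1 // r0:Mul1,r1:-3,r2:Add1,r3:Add2
cycle 6: issue MUL r3<-Mul2 // r0:Mul1,r1:-3,r2:Add1,r3:Mul2
cycle 7: CDB Add2=-11; issue SUB r3<-Add2 // r0:Mul1,r1:-3,r2:Add1,r3:Add2
cycle 8: stall // r0:Mul1,r1:-3,r2:Add1,r3:Add2
cycle 9: stall // r0:Mul1,r1:-3,r2:Add1,r3:Add2
cycle 10: CDB Add1=16; issue ADD r0<-Add1 // r0:Add1,r1:-3,r2:16,r3:Add2
cycle 11: CDB Mul1=-55 // r0:Add1,r1:-3,r2:16,r3:Add2
cycle 12: - // r0:Add1,r1:-3,r2:16,r3:Add2
cycle 13: - // r0:Add1,r1:-3,r2:16,r3:Add2
cycle 14: CDB Add2=-52 // r0:Add1,r1:-3,r2:16,r3:-52
cycle 15: CDB Mul2=165 // r0:Add1,r1:-3,r2:16,r3:-52
cycle 16: - // r0:Add1,r1:-3,r2:16,r3:-52

STATUS = TAG Add1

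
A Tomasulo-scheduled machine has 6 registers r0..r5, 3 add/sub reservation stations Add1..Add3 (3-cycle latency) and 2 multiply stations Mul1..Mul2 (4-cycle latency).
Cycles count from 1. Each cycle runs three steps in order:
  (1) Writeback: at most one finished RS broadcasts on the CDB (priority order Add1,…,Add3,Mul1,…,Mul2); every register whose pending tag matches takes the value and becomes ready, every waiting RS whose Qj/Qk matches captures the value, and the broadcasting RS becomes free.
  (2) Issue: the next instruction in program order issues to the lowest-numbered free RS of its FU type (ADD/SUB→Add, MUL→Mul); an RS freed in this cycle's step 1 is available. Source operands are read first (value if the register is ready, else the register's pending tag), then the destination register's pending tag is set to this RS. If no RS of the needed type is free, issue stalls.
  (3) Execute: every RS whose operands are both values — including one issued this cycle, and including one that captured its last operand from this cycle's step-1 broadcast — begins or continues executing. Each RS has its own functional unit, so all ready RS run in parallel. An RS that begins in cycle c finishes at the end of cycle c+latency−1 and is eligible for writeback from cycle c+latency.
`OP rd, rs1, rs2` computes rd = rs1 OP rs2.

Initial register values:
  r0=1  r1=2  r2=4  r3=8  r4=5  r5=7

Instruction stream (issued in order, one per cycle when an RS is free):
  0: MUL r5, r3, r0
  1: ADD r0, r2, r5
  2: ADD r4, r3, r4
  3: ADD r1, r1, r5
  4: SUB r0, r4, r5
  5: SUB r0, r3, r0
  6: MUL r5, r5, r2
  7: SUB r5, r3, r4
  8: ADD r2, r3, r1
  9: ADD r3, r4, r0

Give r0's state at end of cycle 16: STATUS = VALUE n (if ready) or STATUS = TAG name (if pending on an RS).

STATUS = VALUE 3

  c1: issue MUL r5<-Mul1  regs: r0:1,r1:2,r2:4,r3:8,r4:5,r5:Mul1
  c2: issue ADD r0<-Add1  regs: r0:Add1,r1:2,r2:4,r3:8,r4:5,r5:Mul1
  c3: issue ADD r4<-Add2  regs: r0:Add1,r1:2,r2:4,r3:8,r4:Add2,r5:Mul1
  c4: issue ADD r1<-Add3  regs: r0:Add1,r1:Add3,r2:4,r3:8,r4:Add2,r5:Mul1
  c5: CDB Mul1=8; stall  regs: r0:Add1,r1:Add3,r2:4,r3:8,r4:Add2,r5:8
  c6: CDB Add2=13; issue SUB r0<-Add2  regs: r0:Add2,r1:Add3,r2:4,r3:8,r4:13,r5:8
  c7: stall  regs: r0:Add2,r1:Add3,r2:4,r3:8,r4:13,r5:8
  c8: CDB Add1=12; issue SUB r0<-Add1  regs: r0:Add1,r1:Add3,r2:4,r3:8,r4:13,r5:8
  c9: CDB Add2=5; issue MUL r5<-Mul1  regs: r0:Add1,r1:Add3,r2:4,r3:8,r4:13,r5:Mul1
  c10: CDB Add3=10; issue SUB r5<-Add2  regs: r0:Add1,r1:10,r2:4,r3:8,r4:13,r5:Add2
  c11: issue ADD r2<-Add3  regs: r0:Add1,r1:10,r2:Add3,r3:8,r4:13,r5:Add2
  c12: CDB Add1=3; issue ADD r3<-Add1  regs: r0:3,r1:10,r2:Add3,r3:Add1,r4:13,r5:Add2
  c13: CDB Add2=-5  regs: r0:3,r1:10,r2:Add3,r3:Add1,r4:13,r5:-5
  c14: CDB Add3=18  regs: r0:3,r1:10,r2:18,r3:Add1,r4:13,r5:-5
  c15: CDB Add1=16  regs: r0:3,r1:10,r2:18,r3:16,r4:13,r5:-5
  c16: CDB Mul1=32  regs: r0:3,r1:10,r2:18,r3:16,r4:13,r5:-5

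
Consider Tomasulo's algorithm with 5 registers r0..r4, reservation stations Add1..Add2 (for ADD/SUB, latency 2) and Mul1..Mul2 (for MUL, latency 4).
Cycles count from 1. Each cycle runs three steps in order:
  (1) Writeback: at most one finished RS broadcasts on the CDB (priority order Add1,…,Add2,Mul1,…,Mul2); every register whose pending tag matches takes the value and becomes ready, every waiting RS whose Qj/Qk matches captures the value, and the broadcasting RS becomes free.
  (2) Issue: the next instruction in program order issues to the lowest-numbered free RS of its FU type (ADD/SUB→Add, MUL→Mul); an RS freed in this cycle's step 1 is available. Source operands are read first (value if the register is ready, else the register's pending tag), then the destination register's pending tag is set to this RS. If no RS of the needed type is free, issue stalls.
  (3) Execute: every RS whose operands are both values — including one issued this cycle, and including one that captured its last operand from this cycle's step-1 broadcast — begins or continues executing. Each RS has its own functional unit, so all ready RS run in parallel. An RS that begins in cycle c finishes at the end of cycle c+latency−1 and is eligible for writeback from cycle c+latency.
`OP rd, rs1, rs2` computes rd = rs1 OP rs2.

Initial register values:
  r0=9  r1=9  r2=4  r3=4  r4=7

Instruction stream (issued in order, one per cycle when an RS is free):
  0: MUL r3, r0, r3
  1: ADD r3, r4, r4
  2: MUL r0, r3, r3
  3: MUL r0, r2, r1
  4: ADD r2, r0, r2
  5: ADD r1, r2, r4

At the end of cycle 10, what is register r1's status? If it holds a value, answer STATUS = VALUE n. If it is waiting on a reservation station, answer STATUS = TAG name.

STATUS = TAG Add2

c1: issue MUL r3<-Mul1 | r0:9,r1:9,r2:4,r3:Mul1,r4:7
c2: issue ADD r3<-Add1 | r0:9,r1:9,r2:4,r3:Add1,r4:7
c3: issue MUL r0<-Mul2 | r0:Mul2,r1:9,r2:4,r3:Add1,r4:7
c4: CDB Add1=14; stall | r0:Mul2,r1:9,r2:4,r3:14,r4:7
c5: CDB Mul1=36; issue MUL r0<-Mul1 | r0:Mul1,r1:9,r2:4,r3:14,r4:7
c6: issue ADD r2<-Add1 | r0:Mul1,r1:9,r2:Add1,r3:14,r4:7
c7: issue ADD r1<-Add2 | r0:Mul1,r1:Add2,r2:Add1,r3:14,r4:7
c8: CDB Mul2=196 | r0:Mul1,r1:Add2,r2:Add1,r3:14,r4:7
c9: CDB Mul1=36 | r0:36,r1:Add2,r2:Add1,r3:14,r4:7
c10: - | r0:36,r1:Add2,r2:Add1,r3:14,r4:7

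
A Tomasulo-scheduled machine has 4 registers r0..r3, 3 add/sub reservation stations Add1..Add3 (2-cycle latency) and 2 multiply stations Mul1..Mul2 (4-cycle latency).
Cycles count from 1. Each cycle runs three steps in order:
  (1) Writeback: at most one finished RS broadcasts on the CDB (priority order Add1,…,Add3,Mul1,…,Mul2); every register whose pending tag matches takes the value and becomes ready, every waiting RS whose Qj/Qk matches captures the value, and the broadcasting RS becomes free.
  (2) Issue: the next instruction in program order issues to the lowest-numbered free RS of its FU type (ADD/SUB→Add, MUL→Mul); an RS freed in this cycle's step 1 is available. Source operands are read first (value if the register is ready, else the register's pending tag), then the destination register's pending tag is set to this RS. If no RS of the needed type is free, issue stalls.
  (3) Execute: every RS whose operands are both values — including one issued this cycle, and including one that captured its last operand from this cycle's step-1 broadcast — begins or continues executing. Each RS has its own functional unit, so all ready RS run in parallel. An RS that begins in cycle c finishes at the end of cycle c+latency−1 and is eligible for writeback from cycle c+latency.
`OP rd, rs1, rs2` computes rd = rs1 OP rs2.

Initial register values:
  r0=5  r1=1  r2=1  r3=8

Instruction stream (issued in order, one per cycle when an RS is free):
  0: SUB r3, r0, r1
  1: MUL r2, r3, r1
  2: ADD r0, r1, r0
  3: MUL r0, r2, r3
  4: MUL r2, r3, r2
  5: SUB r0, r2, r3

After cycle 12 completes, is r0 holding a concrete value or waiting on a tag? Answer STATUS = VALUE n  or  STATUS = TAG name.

c1: issue SUB r3<-Add1 | r0:5,r1:1,r2:1,r3:Add1
c2: issue MUL r2<-Mul1 | r0:5,r1:1,r2:Mul1,r3:Add1
c3: CDB Add1=4; issue ADD r0<-Add1 | r0:Add1,r1:1,r2:Mul1,r3:4
c4: issue MUL r0<-Mul2 | r0:Mul2,r1:1,r2:Mul1,r3:4
c5: CDB Add1=6; stall | r0:Mul2,r1:1,r2:Mul1,r3:4
c6: stall | r0:Mul2,r1:1,r2:Mul1,r3:4
c7: CDB Mul1=4; issue MUL r2<-Mul1 | r0:Mul2,r1:1,r2:Mul1,r3:4
c8: issue SUB r0<-Add1 | r0:Add1,r1:1,r2:Mul1,r3:4
c9: - | r0:Add1,r1:1,r2:Mul1,r3:4
c10: - | r0:Add1,r1:1,r2:Mul1,r3:4
c11: CDB Mul1=16 | r0:Add1,r1:1,r2:16,r3:4
c12: CDB Mul2=16 | r0:Add1,r1:1,r2:16,r3:4

STATUS = TAG Add1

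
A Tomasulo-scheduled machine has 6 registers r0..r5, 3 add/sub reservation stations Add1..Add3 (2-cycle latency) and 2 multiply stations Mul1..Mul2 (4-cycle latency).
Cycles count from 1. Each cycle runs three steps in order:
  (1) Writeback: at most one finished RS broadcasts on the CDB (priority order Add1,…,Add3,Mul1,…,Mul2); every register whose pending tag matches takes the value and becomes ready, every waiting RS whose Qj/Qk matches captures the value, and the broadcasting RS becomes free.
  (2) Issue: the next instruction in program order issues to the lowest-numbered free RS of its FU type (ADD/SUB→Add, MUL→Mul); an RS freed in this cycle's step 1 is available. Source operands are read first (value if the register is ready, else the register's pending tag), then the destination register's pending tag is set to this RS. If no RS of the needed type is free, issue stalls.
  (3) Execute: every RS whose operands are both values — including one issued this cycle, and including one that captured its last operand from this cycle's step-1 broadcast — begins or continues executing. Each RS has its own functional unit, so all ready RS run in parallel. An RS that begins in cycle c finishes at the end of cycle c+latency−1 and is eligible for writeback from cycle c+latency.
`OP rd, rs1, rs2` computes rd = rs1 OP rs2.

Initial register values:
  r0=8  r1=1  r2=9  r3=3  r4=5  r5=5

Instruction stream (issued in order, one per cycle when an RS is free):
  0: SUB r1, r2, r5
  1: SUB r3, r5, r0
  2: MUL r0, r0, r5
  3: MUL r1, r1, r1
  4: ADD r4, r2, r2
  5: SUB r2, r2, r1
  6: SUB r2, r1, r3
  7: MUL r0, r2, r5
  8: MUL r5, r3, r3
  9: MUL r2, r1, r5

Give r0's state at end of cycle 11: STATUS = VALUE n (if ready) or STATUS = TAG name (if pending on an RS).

STATUS = TAG Mul1

  c1: issue SUB r1<-Add1  regs: r0:8,r1:Add1,r2:9,r3:3,r4:5,r5:5
  c2: issue SUB r3<-Add2  regs: r0:8,r1:Add1,r2:9,r3:Add2,r4:5,r5:5
  c3: CDB Add1=4; issue MUL r0<-Mul1  regs: r0:Mul1,r1:4,r2:9,r3:Add2,r4:5,r5:5
  c4: CDB Add2=-3; issue MUL r1<-Mul2  regs: r0:Mul1,r1:Mul2,r2:9,r3:-3,r4:5,r5:5
  c5: issue ADD r4<-Add1  regs: r0:Mul1,r1:Mul2,r2:9,r3:-3,r4:Add1,r5:5
  c6: issue SUB r2<-Add2  regs: r0:Mul1,r1:Mul2,r2:Add2,r3:-3,r4:Add1,r5:5
  c7: CDB Add1=18; issue SUB r2<-Add1  regs: r0:Mul1,r1:Mul2,r2:Add1,r3:-3,r4:18,r5:5
  c8: CDB Mul1=40; issue MUL r0<-Mul1  regs: r0:Mul1,r1:Mul2,r2:Add1,r3:-3,r4:18,r5:5
  c9: CDB Mul2=16; issue MUL r5<-Mul2  regs: r0:Mul1,r1:16,r2:Add1,r3:-3,r4:18,r5:Mul2
  c10: stall  regs: r0:Mul1,r1:16,r2:Add1,r3:-3,r4:18,r5:Mul2
  c11: CDB Add1=19; stall  regs: r0:Mul1,r1:16,r2:19,r3:-3,r4:18,r5:Mul2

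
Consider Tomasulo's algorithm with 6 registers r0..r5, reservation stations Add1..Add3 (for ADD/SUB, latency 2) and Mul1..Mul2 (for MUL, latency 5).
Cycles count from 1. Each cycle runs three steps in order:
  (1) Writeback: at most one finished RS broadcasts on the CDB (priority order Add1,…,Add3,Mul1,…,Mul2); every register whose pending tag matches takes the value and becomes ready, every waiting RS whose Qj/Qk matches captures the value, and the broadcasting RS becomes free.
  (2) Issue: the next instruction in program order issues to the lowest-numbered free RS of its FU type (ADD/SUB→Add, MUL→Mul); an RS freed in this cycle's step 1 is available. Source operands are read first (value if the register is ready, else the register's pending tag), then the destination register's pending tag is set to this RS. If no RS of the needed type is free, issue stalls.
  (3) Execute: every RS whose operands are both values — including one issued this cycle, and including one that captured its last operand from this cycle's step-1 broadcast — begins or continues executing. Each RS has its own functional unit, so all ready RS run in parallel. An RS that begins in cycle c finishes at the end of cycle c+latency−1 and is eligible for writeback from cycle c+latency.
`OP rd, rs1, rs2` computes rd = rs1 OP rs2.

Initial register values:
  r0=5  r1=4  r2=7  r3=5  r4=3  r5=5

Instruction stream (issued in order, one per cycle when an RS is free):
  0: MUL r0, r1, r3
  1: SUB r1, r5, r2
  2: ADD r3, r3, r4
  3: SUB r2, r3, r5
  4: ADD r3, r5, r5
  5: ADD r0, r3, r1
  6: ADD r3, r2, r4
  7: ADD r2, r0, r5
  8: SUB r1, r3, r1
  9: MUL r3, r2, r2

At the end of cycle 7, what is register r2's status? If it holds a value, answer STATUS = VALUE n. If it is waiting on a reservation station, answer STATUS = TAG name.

STATUS = VALUE 3

  c1: issue MUL r0<-Mul1  regs: r0:Mul1,r1:4,r2:7,r3:5,r4:3,r5:5
  c2: issue SUB r1<-Add1  regs: r0:Mul1,r1:Add1,r2:7,r3:5,r4:3,r5:5
  c3: issue ADD r3<-Add2  regs: r0:Mul1,r1:Add1,r2:7,r3:Add2,r4:3,r5:5
  c4: CDB Add1=-2; issue SUB r2<-Add1  regs: r0:Mul1,r1:-2,r2:Add1,r3:Add2,r4:3,r5:5
  c5: CDB Add2=8; issue ADD r3<-Add2  regs: r0:Mul1,r1:-2,r2:Add1,r3:Add2,r4:3,r5:5
  c6: CDB Mul1=20; issue ADD r0<-Add3  regs: r0:Add3,r1:-2,r2:Add1,r3:Add2,r4:3,r5:5
  c7: CDB Add1=3; issue ADD r3<-Add1  regs: r0:Add3,r1:-2,r2:3,r3:Add1,r4:3,r5:5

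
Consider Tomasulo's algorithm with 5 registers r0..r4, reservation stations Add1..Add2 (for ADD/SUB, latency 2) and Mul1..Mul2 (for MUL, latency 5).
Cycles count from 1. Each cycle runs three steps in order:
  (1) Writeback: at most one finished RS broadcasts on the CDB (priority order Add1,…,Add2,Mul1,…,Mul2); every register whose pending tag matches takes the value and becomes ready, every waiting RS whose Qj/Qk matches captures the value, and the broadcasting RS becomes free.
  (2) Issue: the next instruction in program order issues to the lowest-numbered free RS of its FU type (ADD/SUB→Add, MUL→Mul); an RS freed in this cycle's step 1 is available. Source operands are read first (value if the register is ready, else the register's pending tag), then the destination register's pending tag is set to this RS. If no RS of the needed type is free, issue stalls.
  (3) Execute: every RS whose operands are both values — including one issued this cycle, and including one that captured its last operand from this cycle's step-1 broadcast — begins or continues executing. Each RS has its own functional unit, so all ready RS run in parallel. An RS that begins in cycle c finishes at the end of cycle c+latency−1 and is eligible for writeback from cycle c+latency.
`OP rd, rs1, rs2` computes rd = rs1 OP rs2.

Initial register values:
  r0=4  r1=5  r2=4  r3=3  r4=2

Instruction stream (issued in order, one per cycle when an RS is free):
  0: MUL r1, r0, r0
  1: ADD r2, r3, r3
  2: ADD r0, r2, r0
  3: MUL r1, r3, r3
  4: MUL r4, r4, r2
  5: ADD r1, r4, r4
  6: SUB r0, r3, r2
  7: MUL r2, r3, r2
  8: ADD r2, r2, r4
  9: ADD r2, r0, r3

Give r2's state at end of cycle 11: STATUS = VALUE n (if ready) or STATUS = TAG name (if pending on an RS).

STATUS = TAG Add2

cycle 1: issue MUL r1<-Mul1 // r0:4,r1:Mul1,r2:4,r3:3,r4:2
cycle 2: issue ADD r2<-Add1 // r0:4,r1:Mul1,r2:Add1,r3:3,r4:2
cycle 3: issue ADD r0<-Add2 // r0:Add2,r1:Mul1,r2:Add1,r3:3,r4:2
cycle 4: CDB Add1=6; issue MUL r1<-Mul2 // r0:Add2,r1:Mul2,r2:6,r3:3,r4:2
cycle 5: stall // r0:Add2,r1:Mul2,r2:6,r3:3,r4:2
cycle 6: CDB Add2=10; stall // r0:10,r1:Mul2,r2:6,r3:3,r4:2
cycle 7: CDB Mul1=16; issue MUL r4<-Mul1 // r0:10,r1:Mul2,r2:6,r3:3,r4:Mul1
cycle 8: issue ADD r1<-Add1 // r0:10,r1:Add1,r2:6,r3:3,r4:Mul1
cycle 9: CDB Mul2=9; issue SUB r0<-Add2 // r0:Add2,r1:Add1,r2:6,r3:3,r4:Mul1
cycle 10: issue MUL r2<-Mul2 // r0:Add2,r1:Add1,r2:Mul2,r3:3,r4:Mul1
cycle 11: CDB Add2=-3; issue ADD r2<-Add2 // r0:-3,r1:Add1,r2:Add2,r3:3,r4:Mul1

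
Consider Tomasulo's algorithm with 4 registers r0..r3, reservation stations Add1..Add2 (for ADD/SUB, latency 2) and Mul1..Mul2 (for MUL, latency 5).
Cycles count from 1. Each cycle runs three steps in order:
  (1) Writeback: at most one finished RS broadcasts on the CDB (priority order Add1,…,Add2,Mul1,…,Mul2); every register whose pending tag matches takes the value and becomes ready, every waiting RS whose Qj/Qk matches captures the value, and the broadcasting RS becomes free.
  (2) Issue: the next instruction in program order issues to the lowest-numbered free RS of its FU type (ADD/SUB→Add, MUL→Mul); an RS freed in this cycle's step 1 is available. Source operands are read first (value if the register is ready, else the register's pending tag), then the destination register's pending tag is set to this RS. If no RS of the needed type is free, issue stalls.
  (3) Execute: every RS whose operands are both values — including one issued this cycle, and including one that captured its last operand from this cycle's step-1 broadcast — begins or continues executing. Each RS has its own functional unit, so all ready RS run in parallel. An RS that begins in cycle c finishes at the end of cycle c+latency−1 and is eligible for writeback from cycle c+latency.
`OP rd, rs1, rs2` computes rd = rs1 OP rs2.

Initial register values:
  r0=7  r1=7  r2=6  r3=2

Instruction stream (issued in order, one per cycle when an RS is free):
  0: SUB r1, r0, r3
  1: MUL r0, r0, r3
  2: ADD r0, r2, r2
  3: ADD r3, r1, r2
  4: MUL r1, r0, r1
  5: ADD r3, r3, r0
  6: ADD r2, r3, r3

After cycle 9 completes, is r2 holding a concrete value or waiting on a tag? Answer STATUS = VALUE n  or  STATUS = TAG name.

c1: issue SUB r1<-Add1 | r0:7,r1:Add1,r2:6,r3:2
c2: issue MUL r0<-Mul1 | r0:Mul1,r1:Add1,r2:6,r3:2
c3: CDB Add1=5; issue ADD r0<-Add1 | r0:Add1,r1:5,r2:6,r3:2
c4: issue ADD r3<-Add2 | r0:Add1,r1:5,r2:6,r3:Add2
c5: CDB Add1=12; issue MUL r1<-Mul2 | r0:12,r1:Mul2,r2:6,r3:Add2
c6: CDB Add2=11; issue ADD r3<-Add1 | r0:12,r1:Mul2,r2:6,r3:Add1
c7: CDB Mul1=14; issue ADD r2<-Add2 | r0:12,r1:Mul2,r2:Add2,r3:Add1
c8: CDB Add1=23 | r0:12,r1:Mul2,r2:Add2,r3:23
c9: - | r0:12,r1:Mul2,r2:Add2,r3:23

STATUS = TAG Add2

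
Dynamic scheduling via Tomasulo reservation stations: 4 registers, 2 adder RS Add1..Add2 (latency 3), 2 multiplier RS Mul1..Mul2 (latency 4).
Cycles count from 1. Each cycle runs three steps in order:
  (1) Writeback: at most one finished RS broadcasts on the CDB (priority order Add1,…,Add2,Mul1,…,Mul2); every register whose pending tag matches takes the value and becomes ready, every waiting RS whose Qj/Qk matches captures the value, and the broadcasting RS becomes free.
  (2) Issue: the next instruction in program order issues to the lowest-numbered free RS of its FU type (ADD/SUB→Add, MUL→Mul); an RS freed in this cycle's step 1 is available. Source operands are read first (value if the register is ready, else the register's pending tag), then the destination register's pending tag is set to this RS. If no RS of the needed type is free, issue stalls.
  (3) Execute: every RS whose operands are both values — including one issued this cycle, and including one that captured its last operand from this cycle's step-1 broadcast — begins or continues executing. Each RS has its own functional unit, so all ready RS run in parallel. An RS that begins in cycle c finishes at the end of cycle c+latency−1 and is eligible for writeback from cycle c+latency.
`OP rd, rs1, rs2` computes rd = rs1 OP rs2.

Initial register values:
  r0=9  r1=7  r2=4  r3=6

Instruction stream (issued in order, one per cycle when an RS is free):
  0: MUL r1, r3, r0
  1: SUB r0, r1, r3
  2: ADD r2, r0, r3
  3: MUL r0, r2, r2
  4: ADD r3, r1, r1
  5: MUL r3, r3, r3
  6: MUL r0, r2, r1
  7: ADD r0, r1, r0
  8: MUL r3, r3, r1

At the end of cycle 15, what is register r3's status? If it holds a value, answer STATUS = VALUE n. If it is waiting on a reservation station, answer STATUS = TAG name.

  c1: issue MUL r1<-Mul1  regs: r0:9,r1:Mul1,r2:4,r3:6
  c2: issue SUB r0<-Add1  regs: r0:Add1,r1:Mul1,r2:4,r3:6
  c3: issue ADD r2<-Add2  regs: r0:Add1,r1:Mul1,r2:Add2,r3:6
  c4: issue MUL r0<-Mul2  regs: r0:Mul2,r1:Mul1,r2:Add2,r3:6
  c5: CDB Mul1=54; stall  regs: r0:Mul2,r1:54,r2:Add2,r3:6
  c6: stall  regs: r0:Mul2,r1:54,r2:Add2,r3:6
  c7: stall  regs: r0:Mul2,r1:54,r2:Add2,r3:6
  c8: CDB Add1=48; issue ADD r3<-Add1  regs: r0:Mul2,r1:54,r2:Add2,r3:Add1
  c9: issue MUL r3<-Mul1  regs: r0:Mul2,r1:54,r2:Add2,r3:Mul1
  c10: stall  regs: r0:Mul2,r1:54,r2:Add2,r3:Mul1
  c11: CDB Add1=108; stall  regs: r0:Mul2,r1:54,r2:Add2,r3:Mul1
  c12: CDB Add2=54; stall  regs: r0:Mul2,r1:54,r2:54,r3:Mul1
  c13: stall  regs: r0:Mul2,r1:54,r2:54,r3:Mul1
  c14: stall  regs: r0:Mul2,r1:54,r2:54,r3:Mul1
  c15: CDB Mul1=11664; issue MUL r0<-Mul1  regs: r0:Mul1,r1:54,r2:54,r3:11664

STATUS = VALUE 11664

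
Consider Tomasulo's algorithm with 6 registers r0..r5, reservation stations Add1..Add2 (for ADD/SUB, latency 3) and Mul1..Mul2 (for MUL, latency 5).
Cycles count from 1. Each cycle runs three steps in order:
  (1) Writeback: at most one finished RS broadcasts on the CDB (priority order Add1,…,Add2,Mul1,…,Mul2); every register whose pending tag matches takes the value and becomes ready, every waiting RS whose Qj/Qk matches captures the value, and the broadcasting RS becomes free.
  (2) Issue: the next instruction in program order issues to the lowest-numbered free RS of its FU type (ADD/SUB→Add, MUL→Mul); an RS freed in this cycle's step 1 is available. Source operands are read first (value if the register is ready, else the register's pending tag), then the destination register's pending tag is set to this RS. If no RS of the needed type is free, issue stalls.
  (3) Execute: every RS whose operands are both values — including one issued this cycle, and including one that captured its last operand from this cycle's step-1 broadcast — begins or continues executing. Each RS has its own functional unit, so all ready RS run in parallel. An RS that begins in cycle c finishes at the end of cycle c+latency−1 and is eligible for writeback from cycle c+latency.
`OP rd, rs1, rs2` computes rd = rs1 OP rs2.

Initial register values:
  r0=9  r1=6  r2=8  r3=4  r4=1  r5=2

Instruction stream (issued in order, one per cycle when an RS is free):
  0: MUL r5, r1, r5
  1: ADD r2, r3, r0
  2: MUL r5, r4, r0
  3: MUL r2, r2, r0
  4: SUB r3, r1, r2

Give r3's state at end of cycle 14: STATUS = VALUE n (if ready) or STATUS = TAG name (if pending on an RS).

STATUS = VALUE -111

cycle 1: issue MUL r5<-Mul1 // r0:9,r1:6,r2:8,r3:4,r4:1,r5:Mul1
cycle 2: issue ADD r2<-Add1 // r0:9,r1:6,r2:Add1,r3:4,r4:1,r5:Mul1
cycle 3: issue MUL r5<-Mul2 // r0:9,r1:6,r2:Add1,r3:4,r4:1,r5:Mul2
cycle 4: stall // r0:9,r1:6,r2:Add1,r3:4,r4:1,r5:Mul2
cycle 5: CDB Add1=13; stall // r0:9,r1:6,r2:13,r3:4,r4:1,r5:Mul2
cycle 6: CDB Mul1=12; issue MUL r2<-Mul1 // r0:9,r1:6,r2:Mul1,r3:4,r4:1,r5:Mul2
cycle 7: issue SUB r3<-Add1 // r0:9,r1:6,r2:Mul1,r3:Add1,r4:1,r5:Mul2
cycle 8: CDB Mul2=9 // r0:9,r1:6,r2:Mul1,r3:Add1,r4:1,r5:9
cycle 9: - // r0:9,r1:6,r2:Mul1,r3:Add1,r4:1,r5:9
cycle 10: - // r0:9,r1:6,r2:Mul1,r3:Add1,r4:1,r5:9
cycle 11: CDB Mul1=117 // r0:9,r1:6,r2:117,r3:Add1,r4:1,r5:9
cycle 12: - // r0:9,r1:6,r2:117,r3:Add1,r4:1,r5:9
cycle 13: - // r0:9,r1:6,r2:117,r3:Add1,r4:1,r5:9
cycle 14: CDB Add1=-111 // r0:9,r1:6,r2:117,r3:-111,r4:1,r5:9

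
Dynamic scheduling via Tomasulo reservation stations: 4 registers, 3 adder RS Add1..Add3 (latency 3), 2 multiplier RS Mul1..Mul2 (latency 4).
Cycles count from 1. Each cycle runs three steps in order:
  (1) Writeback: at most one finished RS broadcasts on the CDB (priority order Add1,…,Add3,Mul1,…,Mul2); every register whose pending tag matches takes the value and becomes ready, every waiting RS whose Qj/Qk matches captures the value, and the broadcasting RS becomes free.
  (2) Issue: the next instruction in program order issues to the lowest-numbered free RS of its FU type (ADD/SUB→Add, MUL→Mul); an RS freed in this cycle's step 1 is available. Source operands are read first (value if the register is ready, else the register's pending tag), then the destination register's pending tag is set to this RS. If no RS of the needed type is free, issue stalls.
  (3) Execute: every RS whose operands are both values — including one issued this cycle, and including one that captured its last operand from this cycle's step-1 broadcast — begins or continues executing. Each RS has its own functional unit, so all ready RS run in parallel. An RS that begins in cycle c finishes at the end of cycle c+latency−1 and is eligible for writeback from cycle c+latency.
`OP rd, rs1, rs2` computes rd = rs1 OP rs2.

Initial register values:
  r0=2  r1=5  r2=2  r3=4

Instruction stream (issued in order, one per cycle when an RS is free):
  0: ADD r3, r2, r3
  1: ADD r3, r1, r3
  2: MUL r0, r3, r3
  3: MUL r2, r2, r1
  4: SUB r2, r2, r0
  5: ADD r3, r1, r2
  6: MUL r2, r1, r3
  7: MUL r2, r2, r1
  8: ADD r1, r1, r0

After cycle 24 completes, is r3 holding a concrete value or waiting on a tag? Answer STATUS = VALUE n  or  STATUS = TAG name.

STATUS = VALUE -106

cycle 1: issue ADD r3<-Add1 // r0:2,r1:5,r2:2,r3:Add1
cycle 2: issue ADD r3<-Add2 // r0:2,r1:5,r2:2,r3:Add2
cycle 3: issue MUL r0<-Mul1 // r0:Mul1,r1:5,r2:2,r3:Add2
cycle 4: CDB Add1=6; issue MUL r2<-Mul2 // r0:Mul1,r1:5,r2:Mul2,r3:Add2
cycle 5: issue SUB r2<-Add1 // r0:Mul1,r1:5,r2:Add1,r3:Add2
cycle 6: issue ADD r3<-Add3 // r0:Mul1,r1:5,r2:Add1,r3:Add3
cycle 7: CDB Add2=11; stall // r0:Mul1,r1:5,r2:Add1,r3:Add3
cycle 8: CDB Mul2=10; issue MUL r2<-Mul2 // r0:Mul1,r1:5,r2:Mul2,r3:Add3
cycle 9: stall // r0:Mul1,r1:5,r2:Mul2,r3:Add3
cycle 10: stall // r0:Mul1,r1:5,r2:Mul2,r3:Add3
cycle 11: CDB Mul1=121; issue MUL r2<-Mul1 // r0:121,r1:5,r2:Mul1,r3:Add3
cycle 12: issue ADD r1<-Add2 // r0:121,r1:Add2,r2:Mul1,r3:Add3
cycle 13: - // r0:121,r1:Add2,r2:Mul1,r3:Add3
cycle 14: CDB Add1=-111 // r0:121,r1:Add2,r2:Mul1,r3:Add3
cycle 15: CDB Add2=126 // r0:121,r1:126,r2:Mul1,r3:Add3
cycle 16: - // r0:121,r1:126,r2:Mul1,r3:Add3
cycle 17: CDB Add3=-106 // r0:121,r1:126,r2:Mul1,r3:-106
cycle 18: - // r0:121,r1:126,r2:Mul1,r3:-106
cycle 19: - // r0:121,r1:126,r2:Mul1,r3:-106
cycle 20: - // r0:121,r1:126,r2:Mul1,r3:-106
cycle 21: CDB Mul2=-530 // r0:121,r1:126,r2:Mul1,r3:-106
cycle 22: - // r0:121,r1:126,r2:Mul1,r3:-106
cycle 23: - // r0:121,r1:126,r2:Mul1,r3:-106
cycle 24: - // r0:121,r1:126,r2:Mul1,r3:-106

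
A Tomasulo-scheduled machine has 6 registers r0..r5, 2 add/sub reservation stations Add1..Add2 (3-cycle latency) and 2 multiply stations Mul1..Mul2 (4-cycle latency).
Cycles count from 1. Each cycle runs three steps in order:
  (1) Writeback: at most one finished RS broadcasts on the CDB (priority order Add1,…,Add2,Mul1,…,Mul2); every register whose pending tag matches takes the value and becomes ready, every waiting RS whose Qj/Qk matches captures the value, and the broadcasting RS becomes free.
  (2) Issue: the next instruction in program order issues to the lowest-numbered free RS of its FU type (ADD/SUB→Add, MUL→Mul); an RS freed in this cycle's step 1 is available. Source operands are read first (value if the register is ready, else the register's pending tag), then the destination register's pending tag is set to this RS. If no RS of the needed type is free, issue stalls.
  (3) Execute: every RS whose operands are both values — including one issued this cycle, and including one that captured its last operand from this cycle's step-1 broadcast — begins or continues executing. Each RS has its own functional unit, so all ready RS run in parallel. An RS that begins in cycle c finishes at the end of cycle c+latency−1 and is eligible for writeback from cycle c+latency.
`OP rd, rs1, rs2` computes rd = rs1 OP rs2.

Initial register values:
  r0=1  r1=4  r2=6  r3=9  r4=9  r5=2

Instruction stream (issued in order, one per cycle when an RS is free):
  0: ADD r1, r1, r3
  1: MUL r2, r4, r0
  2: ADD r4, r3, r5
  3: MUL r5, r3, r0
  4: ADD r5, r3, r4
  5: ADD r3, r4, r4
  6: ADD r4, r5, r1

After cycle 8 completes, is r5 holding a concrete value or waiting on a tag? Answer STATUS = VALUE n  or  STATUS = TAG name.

cycle 1: issue ADD r1<-Add1 // r0:1,r1:Add1,r2:6,r3:9,r4:9,r5:2
cycle 2: issue MUL r2<-Mul1 // r0:1,r1:Add1,r2:Mul1,r3:9,r4:9,r5:2
cycle 3: issue ADD r4<-Add2 // r0:1,r1:Add1,r2:Mul1,r3:9,r4:Add2,r5:2
cycle 4: CDB Add1=13; issue MUL r5<-Mul2 // r0:1,r1:13,r2:Mul1,r3:9,r4:Add2,r5:Mul2
cycle 5: issue ADD r5<-Add1 // r0:1,r1:13,r2:Mul1,r3:9,r4:Add2,r5:Add1
cycle 6: CDB Add2=11; issue ADD r3<-Add2 // r0:1,r1:13,r2:Mul1,r3:Add2,r4:11,r5:Add1
cycle 7: CDB Mul1=9; stall // r0:1,r1:13,r2:9,r3:Add2,r4:11,r5:Add1
cycle 8: CDB Mul2=9; stall // r0:1,r1:13,r2:9,r3:Add2,r4:11,r5:Add1

STATUS = TAG Add1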